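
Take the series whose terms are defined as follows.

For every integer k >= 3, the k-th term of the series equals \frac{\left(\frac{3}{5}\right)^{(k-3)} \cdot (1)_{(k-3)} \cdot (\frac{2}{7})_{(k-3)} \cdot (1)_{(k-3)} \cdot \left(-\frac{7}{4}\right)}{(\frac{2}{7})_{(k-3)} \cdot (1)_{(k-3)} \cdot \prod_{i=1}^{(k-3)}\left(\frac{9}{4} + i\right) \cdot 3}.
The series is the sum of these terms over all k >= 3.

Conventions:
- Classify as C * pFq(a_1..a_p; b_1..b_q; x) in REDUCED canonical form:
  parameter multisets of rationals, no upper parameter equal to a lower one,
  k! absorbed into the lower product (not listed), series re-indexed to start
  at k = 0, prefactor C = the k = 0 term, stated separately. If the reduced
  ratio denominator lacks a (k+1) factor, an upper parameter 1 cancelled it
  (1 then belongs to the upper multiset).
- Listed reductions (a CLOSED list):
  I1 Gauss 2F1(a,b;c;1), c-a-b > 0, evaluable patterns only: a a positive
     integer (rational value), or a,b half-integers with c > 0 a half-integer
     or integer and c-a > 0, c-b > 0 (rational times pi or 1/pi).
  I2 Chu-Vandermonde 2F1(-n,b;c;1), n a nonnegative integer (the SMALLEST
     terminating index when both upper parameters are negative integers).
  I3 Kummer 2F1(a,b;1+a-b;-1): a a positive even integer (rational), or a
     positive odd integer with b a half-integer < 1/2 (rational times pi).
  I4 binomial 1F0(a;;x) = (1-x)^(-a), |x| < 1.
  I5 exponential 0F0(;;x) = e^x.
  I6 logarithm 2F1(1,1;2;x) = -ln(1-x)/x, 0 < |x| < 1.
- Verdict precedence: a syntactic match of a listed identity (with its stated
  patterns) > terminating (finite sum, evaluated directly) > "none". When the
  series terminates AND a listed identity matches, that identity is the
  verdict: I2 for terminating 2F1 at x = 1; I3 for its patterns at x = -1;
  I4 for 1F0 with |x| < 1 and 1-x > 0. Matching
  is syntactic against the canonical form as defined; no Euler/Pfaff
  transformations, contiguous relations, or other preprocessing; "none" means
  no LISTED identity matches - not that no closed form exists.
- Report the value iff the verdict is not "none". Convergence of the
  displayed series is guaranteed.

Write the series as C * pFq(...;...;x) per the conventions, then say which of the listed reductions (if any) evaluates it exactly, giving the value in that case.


The series (x = \frac{3}{5}) is 2F1: upper {1, 1}, lower {\frac{13}{4}}, prefactor -\frac{7}{12}. Verdict: none. A 2F1 with upper {1, 1} fits none of I1-I6 at x = \frac{3}{5}; the sum runs forever.

Key step: with t_0 = -\frac{7}{12}, the constant factors (C = -7/12) combine into one prefactor.
Ratio: r(k) = \frac{3}{5} * (k+1) (k+1) / [(k+\frac{13}{4}) (k+1)] - rational in k, leading ratio \frac{3}{5}; with t_0 = -\frac{7}{12}, classification follows.


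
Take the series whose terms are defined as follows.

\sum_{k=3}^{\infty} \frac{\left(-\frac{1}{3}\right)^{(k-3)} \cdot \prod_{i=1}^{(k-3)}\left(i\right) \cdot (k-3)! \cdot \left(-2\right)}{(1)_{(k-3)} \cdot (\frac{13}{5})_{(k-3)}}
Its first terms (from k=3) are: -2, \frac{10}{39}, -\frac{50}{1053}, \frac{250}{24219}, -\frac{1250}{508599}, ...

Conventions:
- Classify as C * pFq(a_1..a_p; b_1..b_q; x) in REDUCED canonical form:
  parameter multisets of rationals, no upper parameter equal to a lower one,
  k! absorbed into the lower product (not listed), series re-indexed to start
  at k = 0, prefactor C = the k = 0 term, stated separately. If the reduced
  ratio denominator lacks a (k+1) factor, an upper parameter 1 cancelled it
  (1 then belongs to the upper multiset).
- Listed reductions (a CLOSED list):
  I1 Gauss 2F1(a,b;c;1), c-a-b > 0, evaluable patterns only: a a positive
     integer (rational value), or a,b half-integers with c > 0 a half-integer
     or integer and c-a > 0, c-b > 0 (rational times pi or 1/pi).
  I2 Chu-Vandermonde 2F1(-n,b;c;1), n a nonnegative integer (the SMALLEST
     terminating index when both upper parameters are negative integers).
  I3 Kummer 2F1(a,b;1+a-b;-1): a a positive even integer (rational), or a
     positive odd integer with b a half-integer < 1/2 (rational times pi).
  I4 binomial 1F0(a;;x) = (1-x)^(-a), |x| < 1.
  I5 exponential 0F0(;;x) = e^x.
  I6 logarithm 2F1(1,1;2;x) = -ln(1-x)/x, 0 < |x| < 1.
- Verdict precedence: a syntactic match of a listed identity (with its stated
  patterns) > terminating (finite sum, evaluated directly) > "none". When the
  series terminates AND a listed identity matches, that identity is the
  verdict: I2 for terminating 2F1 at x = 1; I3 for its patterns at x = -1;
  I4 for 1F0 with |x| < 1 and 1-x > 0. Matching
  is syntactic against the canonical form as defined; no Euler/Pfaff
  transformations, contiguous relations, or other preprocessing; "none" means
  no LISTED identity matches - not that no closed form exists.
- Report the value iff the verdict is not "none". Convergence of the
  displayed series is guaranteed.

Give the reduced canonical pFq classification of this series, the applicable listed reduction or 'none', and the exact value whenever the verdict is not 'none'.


x = -\frac{1}{3} here; the reduced form reads 2F1, upper {1, 1}, lower {\frac{13}{5}}, C = -2. Verdict: none - at argument -\frac{1}{3} the multisets {1, 1} ; {\frac{13}{5}} match no listed identity.

Key observation: x = -\frac{1}{3} and the running product (C = -2, x = -1/3) telescopes to a rising factorial.
Step ratio: r(k) = -\frac{1}{3} * (k+1) (k+1) / [(k+\frac{13}{5}) (k+1)] ; factor over Q: parameters, x = -\frac{1}{3}, and C = -2.


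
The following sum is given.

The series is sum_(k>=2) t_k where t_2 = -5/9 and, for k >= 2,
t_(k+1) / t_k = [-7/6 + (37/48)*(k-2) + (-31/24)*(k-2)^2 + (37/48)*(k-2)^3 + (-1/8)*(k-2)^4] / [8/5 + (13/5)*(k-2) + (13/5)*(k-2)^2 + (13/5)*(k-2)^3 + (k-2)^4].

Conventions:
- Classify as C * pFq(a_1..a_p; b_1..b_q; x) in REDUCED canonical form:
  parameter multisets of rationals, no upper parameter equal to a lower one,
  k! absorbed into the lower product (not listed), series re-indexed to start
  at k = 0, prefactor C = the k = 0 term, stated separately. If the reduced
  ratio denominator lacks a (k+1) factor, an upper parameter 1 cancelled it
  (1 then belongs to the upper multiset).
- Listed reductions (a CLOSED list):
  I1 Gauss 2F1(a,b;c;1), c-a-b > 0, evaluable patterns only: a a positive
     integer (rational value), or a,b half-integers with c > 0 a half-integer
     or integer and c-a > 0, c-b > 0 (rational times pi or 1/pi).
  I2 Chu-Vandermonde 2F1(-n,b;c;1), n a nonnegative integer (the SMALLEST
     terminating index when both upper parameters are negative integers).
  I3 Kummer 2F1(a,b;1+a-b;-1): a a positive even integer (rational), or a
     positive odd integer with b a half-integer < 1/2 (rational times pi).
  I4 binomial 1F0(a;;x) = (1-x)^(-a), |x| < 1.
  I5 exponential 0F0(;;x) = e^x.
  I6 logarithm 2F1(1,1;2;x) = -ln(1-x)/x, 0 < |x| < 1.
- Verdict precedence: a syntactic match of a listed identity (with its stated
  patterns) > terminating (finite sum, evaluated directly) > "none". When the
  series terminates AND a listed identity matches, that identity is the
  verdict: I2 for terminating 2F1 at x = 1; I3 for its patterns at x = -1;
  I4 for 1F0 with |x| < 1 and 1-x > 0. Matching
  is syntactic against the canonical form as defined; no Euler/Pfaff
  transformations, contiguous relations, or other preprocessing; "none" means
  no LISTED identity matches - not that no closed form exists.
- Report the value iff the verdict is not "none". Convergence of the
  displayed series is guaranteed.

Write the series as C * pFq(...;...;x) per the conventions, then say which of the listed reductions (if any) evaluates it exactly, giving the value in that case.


Key observation: t_0 = -5/9 here, and the expanded ratio factors over Q; prefactor -5/9, roots give parameters.
Ratio: r(k) = (-1/8) * (k-7/2) (k-8/3) / [(k+8/5) (k+1)] ; factor over Q: parameters, x = (-1/8), and C = -5/9.

With C = -5/9: the canonical form is 2F1(-7/2, -8/3; 8/5; -1/8). Verdict: none (x = -1/8): each listed identity misses the multisets {-7/2, -8/3} ; {8/5}.


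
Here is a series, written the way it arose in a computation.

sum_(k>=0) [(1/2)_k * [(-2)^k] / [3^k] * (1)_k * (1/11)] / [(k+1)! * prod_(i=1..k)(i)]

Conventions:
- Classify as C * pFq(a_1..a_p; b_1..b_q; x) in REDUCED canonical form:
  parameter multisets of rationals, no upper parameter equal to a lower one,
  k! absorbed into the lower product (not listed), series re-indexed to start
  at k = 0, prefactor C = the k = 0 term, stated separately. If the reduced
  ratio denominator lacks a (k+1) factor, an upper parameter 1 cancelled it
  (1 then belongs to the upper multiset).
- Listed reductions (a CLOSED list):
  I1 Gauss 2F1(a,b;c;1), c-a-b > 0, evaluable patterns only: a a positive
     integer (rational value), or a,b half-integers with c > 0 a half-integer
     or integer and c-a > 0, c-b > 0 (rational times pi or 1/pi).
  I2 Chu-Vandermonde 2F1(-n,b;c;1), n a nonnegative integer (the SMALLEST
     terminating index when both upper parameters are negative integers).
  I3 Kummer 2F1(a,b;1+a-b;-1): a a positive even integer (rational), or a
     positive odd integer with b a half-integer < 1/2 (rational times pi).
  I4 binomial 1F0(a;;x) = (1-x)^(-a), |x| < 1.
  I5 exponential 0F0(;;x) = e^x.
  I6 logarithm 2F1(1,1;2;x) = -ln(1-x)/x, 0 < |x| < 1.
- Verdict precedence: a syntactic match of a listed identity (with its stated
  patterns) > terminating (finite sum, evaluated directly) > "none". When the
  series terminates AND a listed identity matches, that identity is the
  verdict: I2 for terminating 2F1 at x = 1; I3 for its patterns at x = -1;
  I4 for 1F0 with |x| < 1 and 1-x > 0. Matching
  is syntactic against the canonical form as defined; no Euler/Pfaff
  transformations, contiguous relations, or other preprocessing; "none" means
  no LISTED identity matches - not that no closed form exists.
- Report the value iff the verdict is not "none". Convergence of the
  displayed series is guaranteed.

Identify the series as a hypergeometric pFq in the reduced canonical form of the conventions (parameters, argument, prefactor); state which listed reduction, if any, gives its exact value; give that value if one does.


Canonical form: C = 1/11 times 2F1 with upper {1/2, 1}, lower {2}, x = -2/3. Verdict: none. A 2F1 with upper {1/2, 1} fits none of I1-I6 at x = -2/3; the sum runs forever.

Structural cue: with t_0 = 1/11, the two geometric factors (prefactor 1/11) combine into one argument.
Consecutive-term ratio: r(k) = (-2/3) * (k+1/2) (k+1) / [(k+2) (k+1)] - rational in k. x = (-2/3); t_0 = 1/11; negate the roots.


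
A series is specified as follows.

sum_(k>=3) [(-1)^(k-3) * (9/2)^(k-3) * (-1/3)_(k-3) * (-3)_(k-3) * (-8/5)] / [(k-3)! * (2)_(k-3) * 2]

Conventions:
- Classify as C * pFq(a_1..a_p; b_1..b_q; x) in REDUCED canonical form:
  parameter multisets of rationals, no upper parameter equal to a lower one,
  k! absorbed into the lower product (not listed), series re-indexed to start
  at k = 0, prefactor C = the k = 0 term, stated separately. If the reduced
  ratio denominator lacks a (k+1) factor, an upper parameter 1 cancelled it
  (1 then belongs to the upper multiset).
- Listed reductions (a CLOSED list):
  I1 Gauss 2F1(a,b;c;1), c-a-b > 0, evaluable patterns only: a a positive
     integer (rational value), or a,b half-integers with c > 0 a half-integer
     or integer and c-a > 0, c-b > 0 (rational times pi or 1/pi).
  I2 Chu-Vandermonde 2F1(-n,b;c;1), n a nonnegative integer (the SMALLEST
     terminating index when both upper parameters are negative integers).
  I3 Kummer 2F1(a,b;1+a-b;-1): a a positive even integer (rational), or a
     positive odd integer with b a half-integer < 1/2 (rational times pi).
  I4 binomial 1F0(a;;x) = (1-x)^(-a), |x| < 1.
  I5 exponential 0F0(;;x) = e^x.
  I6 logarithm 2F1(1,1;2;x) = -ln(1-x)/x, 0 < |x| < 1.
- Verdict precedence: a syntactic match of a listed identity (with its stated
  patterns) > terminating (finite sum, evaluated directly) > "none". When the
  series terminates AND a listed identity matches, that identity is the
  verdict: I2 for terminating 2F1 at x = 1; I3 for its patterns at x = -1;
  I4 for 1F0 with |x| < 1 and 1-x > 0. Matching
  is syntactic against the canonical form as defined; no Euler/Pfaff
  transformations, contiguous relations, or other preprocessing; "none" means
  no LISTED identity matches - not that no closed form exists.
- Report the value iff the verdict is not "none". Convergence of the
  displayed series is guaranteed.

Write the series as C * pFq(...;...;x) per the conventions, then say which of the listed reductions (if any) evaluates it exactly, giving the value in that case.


Key step: from the first term -4/5: the constant factors (prefactor -4/5) combine into one prefactor.
Consecutive-term ratio: r(k) = (-9/2) * (k-3) (k-1/3) / [(k+2) (k+1)] - poly over poly, x = (-9/2) from leading terms; C = -4/5 at k = 0.

At argument -9/2: a 2F1 with upper {-3, -1/3}, lower {2}, scaled by C = -4/5. Verdict: terminating - upper -3 stops the sum at k = 3; the 4 terms are added exactly. Its exact value is 157/40.


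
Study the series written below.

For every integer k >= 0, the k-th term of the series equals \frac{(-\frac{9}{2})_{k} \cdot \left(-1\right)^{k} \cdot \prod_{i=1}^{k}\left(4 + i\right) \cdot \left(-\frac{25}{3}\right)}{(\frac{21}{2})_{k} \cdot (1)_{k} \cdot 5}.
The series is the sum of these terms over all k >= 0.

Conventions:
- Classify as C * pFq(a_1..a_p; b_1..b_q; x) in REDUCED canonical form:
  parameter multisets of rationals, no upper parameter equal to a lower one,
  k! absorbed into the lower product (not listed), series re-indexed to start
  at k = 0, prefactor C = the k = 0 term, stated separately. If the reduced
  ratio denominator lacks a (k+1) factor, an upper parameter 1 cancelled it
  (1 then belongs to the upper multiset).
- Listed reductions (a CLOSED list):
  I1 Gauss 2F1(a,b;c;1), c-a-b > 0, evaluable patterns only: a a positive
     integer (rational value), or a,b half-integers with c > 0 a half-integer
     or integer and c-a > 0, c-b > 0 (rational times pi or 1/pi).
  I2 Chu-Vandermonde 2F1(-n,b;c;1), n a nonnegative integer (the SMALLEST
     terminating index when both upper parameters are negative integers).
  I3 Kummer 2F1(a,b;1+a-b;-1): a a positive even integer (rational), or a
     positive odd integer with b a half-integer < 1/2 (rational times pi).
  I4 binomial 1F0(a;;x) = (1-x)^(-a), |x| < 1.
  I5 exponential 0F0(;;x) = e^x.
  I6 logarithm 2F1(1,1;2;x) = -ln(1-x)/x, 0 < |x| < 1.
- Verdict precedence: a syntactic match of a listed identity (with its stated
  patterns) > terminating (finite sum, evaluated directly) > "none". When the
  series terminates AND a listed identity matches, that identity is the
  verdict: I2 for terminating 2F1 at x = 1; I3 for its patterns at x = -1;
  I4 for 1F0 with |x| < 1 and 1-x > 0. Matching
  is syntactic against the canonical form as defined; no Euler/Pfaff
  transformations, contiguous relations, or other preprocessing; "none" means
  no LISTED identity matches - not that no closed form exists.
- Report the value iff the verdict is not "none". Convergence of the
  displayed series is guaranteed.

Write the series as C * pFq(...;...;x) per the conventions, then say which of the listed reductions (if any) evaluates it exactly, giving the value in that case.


Prefactor -\frac{5}{3}, argument -1: 2F1 with upper {-\frac{9}{2}, 5} over lower {\frac{21}{2}}. Verdict: this is Kummer (I3) (x = -1; c = \frac{21}{2} equals 1+a-b for upper {-\frac{9}{2}, 5}: listed pattern). Value: \left(-\frac{3464175}{1048576}\right) \cdot \pi.

Key observation: x = -1 and (1)_k (C = -5/3) is k! itself.
Term ratio: r(k) = -1 * (k-\frac{9}{2}) (k+5) / [(k+\frac{21}{2}) (k+1)] - rational in k, leading ratio -1; with t_0 = -\frac{5}{3}, classification follows.


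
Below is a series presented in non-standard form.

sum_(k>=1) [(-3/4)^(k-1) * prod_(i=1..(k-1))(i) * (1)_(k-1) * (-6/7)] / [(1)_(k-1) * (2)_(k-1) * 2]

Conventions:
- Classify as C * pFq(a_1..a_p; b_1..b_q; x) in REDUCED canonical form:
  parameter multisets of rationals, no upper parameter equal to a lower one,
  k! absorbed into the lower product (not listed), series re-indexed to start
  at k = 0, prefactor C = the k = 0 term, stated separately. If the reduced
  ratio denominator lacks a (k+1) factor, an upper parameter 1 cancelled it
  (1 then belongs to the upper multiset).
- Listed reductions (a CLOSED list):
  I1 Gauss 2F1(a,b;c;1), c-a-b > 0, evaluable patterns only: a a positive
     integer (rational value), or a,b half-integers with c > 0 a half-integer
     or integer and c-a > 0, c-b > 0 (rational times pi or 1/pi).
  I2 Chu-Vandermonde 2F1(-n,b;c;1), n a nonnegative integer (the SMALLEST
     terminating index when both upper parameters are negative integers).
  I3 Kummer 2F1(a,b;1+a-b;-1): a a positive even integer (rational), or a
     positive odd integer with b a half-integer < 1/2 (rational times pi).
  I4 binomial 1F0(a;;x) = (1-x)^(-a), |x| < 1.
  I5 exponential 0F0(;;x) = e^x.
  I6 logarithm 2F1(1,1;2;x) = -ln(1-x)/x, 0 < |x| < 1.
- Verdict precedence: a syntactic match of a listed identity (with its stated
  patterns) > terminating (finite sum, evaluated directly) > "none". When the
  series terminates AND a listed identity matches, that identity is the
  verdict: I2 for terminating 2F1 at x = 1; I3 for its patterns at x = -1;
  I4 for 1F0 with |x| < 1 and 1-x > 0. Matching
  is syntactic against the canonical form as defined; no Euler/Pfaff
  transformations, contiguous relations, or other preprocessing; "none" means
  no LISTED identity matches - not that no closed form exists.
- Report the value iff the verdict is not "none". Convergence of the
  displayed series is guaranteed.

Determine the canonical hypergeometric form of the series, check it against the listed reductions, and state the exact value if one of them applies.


Canonical form: C = -3/7 times 2F1 with upper {1, 1}, lower {2}, x = -3/4. Verdict at x = -3/4: the I6 logarithm reduction matches (the logarithm: parameters (1,1;2), x = -3/4). Sum: (-4/7) * ln(7/4).

Key observation: t_0 = -3/7 here, and the constant factors (C = -3/7) combine into one prefactor.
Adjacent-term ratio: r(k) = (-3/4) * (k+1) (k+1) / [(k+2) (k+1)] - rational in k. x = (-3/4); t_0 = -3/7; negate the roots.


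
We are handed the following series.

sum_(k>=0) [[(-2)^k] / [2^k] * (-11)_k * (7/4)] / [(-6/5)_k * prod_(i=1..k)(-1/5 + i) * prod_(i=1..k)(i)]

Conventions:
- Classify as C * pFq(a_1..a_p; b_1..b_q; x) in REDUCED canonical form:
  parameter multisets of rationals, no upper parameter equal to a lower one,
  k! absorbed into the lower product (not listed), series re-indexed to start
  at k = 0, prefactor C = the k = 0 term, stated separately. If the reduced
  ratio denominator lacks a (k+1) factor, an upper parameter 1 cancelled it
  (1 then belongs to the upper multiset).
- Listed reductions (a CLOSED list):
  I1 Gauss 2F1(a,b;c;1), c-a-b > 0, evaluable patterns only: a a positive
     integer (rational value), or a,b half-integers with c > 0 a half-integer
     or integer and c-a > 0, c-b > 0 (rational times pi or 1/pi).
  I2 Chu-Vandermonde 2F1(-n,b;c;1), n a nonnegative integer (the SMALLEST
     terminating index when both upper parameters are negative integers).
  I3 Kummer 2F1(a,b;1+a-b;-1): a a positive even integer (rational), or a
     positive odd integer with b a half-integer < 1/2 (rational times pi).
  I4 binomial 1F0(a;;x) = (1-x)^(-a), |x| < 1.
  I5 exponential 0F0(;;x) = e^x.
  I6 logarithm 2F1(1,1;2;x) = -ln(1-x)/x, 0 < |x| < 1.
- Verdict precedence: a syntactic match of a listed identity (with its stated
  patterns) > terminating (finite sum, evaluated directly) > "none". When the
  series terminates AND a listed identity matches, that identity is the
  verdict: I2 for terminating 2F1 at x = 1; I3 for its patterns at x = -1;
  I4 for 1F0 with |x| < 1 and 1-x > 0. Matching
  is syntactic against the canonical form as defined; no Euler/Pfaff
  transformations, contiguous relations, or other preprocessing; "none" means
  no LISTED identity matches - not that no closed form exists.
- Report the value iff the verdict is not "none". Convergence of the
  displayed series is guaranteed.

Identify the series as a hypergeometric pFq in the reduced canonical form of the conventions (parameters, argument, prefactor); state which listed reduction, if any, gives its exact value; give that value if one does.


Canonical form: C = 7/4 times 1F2 with upper {-11}, lower {-6/5, 4/5}, x = -1. Verdict: terminating - no listed pattern fits, but -11 in the upper list cuts the series at k = 11; direct evaluation. Sum: 1034510640433622667472060684201/1371772829736808086264348672.

Key observation: with t_0 = 7/4, the lower running product (prefactor 7/4) is a rising factorial.
Ratio: r(k) = (-1) * (k-11) / [(k-6/5) (k+4/5) (k+1)] - rational in k. x = (-1); t_0 = 7/4; negate the roots.


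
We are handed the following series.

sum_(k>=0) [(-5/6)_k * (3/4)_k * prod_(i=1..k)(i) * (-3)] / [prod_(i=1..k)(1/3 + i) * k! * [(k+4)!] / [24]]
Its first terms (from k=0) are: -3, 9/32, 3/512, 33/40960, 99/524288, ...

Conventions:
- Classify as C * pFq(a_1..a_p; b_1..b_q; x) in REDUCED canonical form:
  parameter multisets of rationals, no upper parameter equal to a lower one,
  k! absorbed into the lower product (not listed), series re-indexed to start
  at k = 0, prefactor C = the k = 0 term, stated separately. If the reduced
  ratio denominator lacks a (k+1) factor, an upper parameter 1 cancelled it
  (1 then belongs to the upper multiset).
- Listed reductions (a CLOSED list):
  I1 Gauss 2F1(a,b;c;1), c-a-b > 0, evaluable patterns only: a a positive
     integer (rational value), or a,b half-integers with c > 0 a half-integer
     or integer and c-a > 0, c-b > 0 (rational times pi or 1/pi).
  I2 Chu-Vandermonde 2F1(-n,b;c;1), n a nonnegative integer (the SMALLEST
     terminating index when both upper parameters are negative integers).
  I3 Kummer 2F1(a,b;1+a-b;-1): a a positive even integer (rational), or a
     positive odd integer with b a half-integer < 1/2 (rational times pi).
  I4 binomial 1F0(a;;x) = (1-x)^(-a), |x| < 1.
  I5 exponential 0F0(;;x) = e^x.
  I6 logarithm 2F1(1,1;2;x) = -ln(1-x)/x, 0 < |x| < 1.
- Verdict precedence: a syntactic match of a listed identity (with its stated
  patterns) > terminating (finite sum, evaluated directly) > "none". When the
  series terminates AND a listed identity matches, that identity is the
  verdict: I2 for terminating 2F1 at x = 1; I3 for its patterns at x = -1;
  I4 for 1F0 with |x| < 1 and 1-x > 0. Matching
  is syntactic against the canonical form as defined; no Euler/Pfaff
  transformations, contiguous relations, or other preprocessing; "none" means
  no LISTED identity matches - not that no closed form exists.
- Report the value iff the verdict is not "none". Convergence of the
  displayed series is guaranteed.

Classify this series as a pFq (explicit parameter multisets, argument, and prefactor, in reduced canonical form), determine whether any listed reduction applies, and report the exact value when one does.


Prefactor -3, argument 1: 3F2 with upper {-5/6, 3/4, 1} over lower {4/3, 5}. Verdict: none - this 3F2 at x = 1 matches no listed pattern, and upper {-5/6, 3/4, 1} holds no stopper.

Key step: t_0 being -3, the running product (C = -3, x = 1) telescopes to a rising factorial.
Term ratio: r(k) = 1 * (k-5/6) (k+3/4) (k+1) / [(k+4/3) (k+5) (k+1)] - poly over poly, x = 1 from leading terms; C = -3 at k = 0.


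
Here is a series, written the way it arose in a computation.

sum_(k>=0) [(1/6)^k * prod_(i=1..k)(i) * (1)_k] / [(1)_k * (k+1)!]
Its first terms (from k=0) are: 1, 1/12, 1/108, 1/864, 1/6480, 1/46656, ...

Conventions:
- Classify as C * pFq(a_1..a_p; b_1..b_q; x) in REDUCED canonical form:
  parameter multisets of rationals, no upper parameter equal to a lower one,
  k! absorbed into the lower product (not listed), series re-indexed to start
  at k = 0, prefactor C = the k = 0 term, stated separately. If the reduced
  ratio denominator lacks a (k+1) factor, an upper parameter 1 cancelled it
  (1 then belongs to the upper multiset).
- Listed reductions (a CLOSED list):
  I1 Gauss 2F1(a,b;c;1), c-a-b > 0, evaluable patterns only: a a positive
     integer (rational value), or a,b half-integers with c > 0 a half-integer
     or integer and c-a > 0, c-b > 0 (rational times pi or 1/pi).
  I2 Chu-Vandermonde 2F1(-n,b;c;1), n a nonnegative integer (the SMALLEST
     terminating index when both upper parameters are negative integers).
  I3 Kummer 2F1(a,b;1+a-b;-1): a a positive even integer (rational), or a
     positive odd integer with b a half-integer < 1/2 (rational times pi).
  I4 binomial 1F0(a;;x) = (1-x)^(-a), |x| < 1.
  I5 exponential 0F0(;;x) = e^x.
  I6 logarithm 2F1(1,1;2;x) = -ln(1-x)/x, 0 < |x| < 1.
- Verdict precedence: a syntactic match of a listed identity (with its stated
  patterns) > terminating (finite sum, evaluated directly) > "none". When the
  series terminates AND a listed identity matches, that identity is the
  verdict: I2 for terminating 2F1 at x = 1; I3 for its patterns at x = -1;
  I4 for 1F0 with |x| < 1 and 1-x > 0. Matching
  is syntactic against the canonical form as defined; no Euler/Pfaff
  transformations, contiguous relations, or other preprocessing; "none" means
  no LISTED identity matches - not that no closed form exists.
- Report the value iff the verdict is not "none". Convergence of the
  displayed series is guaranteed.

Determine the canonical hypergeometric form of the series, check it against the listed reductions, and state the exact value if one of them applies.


Prefactor 1, argument 1/6: 2F1 with upper {1, 1} over lower {2}. Verdict at x = 1/6: logarithm (I6) matches (the logarithm: parameters (1,1;2), x = 1/6). Sum: (-6) * ln(5/6).

First insight: t_0 being 1, the running product (prefactor 1) telescopes to a rising factorial.
Term ratio: r(k) = (1/6) * (k+1) (k+1) / [(k+2) (k+1)] - rational; roots negated = parameters, x = (1/6), C = 1.


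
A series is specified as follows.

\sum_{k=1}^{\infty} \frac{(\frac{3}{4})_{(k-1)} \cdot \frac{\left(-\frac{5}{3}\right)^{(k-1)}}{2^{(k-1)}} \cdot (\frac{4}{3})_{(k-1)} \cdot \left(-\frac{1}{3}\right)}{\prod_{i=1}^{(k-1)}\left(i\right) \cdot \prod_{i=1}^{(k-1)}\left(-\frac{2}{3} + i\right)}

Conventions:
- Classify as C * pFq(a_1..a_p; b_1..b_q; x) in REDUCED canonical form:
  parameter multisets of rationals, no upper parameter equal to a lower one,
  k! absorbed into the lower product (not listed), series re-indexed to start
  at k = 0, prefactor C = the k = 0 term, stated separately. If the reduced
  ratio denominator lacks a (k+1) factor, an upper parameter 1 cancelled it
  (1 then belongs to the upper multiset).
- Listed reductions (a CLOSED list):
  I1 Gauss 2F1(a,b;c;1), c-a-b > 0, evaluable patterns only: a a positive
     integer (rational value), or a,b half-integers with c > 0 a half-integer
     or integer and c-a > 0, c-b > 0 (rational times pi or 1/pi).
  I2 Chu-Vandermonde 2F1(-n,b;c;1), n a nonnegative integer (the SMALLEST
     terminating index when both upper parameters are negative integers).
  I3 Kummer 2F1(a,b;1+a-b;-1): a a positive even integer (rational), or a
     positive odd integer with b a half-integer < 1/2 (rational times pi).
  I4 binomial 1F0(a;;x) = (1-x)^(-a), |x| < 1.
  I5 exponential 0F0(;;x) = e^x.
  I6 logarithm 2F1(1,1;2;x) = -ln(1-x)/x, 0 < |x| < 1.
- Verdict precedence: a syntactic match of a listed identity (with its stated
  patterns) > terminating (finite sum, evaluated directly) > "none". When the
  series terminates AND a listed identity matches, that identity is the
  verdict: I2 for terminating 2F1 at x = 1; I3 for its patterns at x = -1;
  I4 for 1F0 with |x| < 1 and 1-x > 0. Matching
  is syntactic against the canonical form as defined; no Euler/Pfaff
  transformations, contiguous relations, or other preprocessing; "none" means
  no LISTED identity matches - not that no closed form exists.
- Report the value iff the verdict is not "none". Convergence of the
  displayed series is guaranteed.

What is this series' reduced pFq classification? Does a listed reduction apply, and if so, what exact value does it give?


Classification (C = -\frac{1}{3}): 2F1 with upper {\frac{3}{4}, \frac{4}{3}}, lower {\frac{1}{3}}, argument x = -\frac{5}{6}. Verdict: none. A 2F1 with upper {\frac{3}{4}, \frac{4}{3}} fits none of I1-I6 at x = -\frac{5}{6}; the sum runs forever.

Structural cue: with t_0 = -\frac{1}{3}, the product of the first k integers (C = -1/3, x = -5/6) is k!.
Term ratio: r(k) = -\frac{5}{6} * (k+\frac{3}{4}) (k+\frac{4}{3}) / [(k+\frac{1}{3}) (k+1)] ; factor over Q: parameters, x = -\frac{5}{6}, and C = -\frac{1}{3}.


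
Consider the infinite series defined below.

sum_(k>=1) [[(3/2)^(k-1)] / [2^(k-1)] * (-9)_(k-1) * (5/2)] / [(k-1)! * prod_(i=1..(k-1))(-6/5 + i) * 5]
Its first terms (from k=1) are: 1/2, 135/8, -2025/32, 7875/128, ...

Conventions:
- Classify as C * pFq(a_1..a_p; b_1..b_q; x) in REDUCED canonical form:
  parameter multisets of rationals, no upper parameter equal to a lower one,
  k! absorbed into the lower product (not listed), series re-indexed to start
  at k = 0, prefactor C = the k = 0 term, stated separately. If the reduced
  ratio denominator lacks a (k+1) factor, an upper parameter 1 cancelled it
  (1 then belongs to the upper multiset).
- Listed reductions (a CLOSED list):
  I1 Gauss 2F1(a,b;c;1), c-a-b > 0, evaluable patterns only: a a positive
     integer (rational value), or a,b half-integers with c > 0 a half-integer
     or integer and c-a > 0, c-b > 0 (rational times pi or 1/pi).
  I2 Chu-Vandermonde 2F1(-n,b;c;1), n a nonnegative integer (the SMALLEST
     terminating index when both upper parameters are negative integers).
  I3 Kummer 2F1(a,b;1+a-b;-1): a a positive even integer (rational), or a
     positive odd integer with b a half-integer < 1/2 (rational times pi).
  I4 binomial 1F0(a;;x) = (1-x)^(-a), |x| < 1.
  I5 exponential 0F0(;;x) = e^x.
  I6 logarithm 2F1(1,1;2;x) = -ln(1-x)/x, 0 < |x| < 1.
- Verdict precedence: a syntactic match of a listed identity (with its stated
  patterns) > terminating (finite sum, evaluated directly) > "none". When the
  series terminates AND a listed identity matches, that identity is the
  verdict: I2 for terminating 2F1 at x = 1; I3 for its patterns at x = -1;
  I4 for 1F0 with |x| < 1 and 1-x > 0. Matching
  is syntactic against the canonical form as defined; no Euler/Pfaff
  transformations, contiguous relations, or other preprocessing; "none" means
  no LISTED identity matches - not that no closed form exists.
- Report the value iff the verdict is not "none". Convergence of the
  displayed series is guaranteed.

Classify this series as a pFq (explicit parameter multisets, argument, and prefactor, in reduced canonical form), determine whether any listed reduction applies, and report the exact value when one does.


Key step: x = (3/4) and the lower running product (C = 1/2, x = 3/4) is a rising factorial.
Adjacent-term ratio: r(k) = (3/4) * (k-9) / [(k-1/5) (k+1)] - rational in k, leading ratio (3/4); with t_0 = 1/2, classification follows.

The series (x = 3/4) is 1F1: upper {-9}, lower {-1/5}, prefactor 1/2. Verdict: terminating - upper -9 stops the sum at k = 9; the 10 terms are added exactly. Exact value: -269088532634461/57203394347008.


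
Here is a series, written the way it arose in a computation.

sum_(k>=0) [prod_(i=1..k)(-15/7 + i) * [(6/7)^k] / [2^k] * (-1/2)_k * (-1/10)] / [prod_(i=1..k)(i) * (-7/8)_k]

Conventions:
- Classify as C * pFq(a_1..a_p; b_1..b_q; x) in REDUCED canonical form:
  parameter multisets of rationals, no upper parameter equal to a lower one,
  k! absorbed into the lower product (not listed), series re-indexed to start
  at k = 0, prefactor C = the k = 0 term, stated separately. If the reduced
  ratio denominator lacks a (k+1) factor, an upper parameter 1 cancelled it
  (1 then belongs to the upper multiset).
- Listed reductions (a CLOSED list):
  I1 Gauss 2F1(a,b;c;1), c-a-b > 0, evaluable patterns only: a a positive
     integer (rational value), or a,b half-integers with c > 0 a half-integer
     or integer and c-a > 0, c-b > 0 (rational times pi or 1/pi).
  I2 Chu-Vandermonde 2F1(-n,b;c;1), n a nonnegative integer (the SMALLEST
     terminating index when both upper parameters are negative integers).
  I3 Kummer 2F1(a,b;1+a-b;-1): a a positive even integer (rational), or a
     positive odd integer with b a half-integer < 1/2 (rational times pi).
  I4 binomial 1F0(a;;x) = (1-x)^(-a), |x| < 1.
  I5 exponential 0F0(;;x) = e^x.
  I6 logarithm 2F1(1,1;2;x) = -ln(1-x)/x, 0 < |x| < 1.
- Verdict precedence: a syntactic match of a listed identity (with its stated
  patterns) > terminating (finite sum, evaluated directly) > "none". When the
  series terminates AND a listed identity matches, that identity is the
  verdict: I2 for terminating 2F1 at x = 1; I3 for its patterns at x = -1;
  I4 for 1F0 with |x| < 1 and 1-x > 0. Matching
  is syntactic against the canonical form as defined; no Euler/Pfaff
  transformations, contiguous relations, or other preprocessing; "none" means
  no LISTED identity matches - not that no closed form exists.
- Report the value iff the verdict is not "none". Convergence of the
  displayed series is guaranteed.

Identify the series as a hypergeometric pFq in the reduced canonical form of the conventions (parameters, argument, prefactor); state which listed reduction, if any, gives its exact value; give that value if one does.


With C = -1/10: the canonical form is 2F1(-8/7, -1/2; -7/8; 3/7). Verdict: none - at argument 3/7 the multisets {-8/7, -1/2} ; {-7/8} match no listed identity.

Key observation: t_0 = -1/10 here, and the two k-th powers (C = -1/10) combine into one argument.
Consecutive-term ratio: r(k) = (3/7) * (k-8/7) (k-1/2) / [(k-7/8) (k+1)] - rational in k. x = (3/7); t_0 = -1/10; negate the roots.


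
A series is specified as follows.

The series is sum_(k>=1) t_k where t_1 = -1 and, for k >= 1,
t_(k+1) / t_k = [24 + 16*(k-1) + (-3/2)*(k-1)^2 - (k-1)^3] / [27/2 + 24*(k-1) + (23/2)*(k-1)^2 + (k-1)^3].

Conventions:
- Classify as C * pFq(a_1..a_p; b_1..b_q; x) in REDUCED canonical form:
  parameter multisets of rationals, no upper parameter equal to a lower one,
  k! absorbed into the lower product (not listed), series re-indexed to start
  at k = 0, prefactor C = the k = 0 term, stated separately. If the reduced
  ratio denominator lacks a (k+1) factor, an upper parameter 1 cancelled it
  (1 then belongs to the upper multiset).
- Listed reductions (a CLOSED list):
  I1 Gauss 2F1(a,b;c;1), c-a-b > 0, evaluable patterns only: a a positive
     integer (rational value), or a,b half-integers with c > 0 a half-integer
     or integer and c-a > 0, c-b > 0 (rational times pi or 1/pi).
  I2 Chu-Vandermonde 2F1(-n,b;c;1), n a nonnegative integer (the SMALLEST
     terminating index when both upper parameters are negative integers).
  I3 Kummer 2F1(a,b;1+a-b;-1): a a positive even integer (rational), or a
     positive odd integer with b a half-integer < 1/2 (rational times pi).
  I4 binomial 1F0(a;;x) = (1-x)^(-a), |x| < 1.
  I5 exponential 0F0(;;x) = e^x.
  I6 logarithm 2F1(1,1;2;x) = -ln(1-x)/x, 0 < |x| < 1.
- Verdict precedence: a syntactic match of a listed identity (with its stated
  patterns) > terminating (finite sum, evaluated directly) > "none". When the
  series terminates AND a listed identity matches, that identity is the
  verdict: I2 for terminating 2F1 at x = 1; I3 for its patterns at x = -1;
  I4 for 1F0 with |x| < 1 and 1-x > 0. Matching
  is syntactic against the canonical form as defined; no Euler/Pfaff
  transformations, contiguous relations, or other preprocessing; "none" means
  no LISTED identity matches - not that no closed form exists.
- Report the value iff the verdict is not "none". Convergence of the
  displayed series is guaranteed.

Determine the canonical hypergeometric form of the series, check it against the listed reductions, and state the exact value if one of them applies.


The tell: x = (-1) and roots of the ratio polynomials (C = -1, x = -1) are the negated parameters.
Adjacent-term ratio: r(k) = (-1) * (k-4) (k+4) / [(k+9) (k+1)] - poly over poly, x = (-1) from leading terms; C = -1 at k = 0.

x = -1 here; the reduced form reads 2F1, upper {-4, 4}, lower {9}, C = -1. Verdict: this is the Kummer evaluation I3 (x = -1; c = 9 equals 1+a-b for upper {-4, 4}: listed pattern). Hence: -14/3.


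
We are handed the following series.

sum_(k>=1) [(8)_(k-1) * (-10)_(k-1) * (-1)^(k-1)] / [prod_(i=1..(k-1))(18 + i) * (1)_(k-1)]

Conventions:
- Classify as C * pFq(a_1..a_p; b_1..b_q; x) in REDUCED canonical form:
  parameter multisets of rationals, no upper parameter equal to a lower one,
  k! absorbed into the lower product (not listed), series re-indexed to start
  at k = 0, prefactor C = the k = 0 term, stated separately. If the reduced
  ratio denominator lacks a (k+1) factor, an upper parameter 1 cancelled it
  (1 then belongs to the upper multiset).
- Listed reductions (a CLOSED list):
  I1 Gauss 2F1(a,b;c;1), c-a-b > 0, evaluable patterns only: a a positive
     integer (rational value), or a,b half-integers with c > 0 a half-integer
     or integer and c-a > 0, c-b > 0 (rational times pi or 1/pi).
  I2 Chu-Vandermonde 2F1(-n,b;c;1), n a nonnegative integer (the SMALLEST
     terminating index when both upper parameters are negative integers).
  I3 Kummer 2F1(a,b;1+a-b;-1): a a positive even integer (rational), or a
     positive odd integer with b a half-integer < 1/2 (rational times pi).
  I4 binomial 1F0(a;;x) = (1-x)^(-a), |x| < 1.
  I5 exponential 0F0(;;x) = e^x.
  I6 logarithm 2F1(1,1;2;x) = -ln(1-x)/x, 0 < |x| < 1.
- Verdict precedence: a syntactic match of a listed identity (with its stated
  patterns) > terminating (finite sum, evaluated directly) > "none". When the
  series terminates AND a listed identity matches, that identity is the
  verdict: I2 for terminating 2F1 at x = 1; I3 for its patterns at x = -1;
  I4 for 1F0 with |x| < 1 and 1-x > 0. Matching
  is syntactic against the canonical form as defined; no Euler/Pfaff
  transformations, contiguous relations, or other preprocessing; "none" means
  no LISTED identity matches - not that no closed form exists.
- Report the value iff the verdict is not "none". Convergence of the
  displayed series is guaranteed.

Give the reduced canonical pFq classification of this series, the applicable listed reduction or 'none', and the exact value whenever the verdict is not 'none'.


Reduced: x = -1, 2F1, upper = {-10, 8}, lower = {19}, C = 1. Verdict at x = -1: Kummer (I3) matches (x = -1; c = 19 equals 1+a-b for upper {-10, 8}: listed pattern). Sum: 306/7.

Key step: t_0 = 1 here, and the lower running product (C = 1, x = -1) is a rising factorial.
Step ratio: r(k) = (-1) * (k-10) (k+8) / [(k+19) (k+1)] ; factor over Q: parameters, x = (-1), and C = 1.


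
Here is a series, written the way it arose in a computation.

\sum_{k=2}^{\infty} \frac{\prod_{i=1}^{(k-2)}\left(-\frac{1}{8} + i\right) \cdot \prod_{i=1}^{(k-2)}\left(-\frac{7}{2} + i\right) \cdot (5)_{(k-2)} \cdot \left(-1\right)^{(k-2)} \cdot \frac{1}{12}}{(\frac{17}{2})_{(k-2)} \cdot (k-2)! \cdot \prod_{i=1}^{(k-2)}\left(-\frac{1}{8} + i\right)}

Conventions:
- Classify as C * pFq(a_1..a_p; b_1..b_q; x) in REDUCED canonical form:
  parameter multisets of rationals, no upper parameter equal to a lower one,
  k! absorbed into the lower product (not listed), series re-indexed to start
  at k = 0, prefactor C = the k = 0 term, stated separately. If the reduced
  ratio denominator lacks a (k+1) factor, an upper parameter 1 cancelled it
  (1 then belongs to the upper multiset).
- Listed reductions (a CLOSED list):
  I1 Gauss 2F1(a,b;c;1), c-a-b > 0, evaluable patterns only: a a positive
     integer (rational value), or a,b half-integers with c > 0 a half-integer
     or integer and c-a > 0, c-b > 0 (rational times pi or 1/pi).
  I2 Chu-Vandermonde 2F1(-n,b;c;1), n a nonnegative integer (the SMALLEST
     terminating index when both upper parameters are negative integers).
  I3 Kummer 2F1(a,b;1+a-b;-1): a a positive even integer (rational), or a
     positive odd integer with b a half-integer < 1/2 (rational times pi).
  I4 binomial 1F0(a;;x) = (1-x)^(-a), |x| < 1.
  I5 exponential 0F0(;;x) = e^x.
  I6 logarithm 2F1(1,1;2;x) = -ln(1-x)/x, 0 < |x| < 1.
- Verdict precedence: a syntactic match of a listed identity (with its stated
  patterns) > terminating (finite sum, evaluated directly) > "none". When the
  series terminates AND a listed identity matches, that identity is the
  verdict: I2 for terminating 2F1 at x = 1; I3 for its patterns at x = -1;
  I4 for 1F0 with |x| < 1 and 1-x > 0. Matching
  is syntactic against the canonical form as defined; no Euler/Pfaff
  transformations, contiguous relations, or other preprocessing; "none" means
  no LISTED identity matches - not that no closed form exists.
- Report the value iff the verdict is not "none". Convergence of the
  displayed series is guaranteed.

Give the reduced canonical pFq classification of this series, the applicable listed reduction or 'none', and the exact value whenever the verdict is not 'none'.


x = -1 here; the reduced form reads 2F1, upper {-\frac{5}{2}, 5}, lower {\frac{17}{2}}, C = \frac{1}{12}. Verdict at x = -1: the Kummer evaluation I3 matches (x = -1; c = \frac{17}{2} equals 1+a-b for upper {-\frac{5}{2}, 5}: listed pattern). Exact value: \frac{45045}{524288} \cdot \pi.

Key observation: with t_0 = \frac{1}{12}, the running product (C = 1/12, x = -1) telescopes to a rising factorial.
Consecutive-term ratio: r(k) = -1 * (k-\frac{5}{2}) (k+5) / [(k+\frac{17}{2}) (k+1)] ; factor over Q: parameters, x = -1, and C = \frac{1}{12}.
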